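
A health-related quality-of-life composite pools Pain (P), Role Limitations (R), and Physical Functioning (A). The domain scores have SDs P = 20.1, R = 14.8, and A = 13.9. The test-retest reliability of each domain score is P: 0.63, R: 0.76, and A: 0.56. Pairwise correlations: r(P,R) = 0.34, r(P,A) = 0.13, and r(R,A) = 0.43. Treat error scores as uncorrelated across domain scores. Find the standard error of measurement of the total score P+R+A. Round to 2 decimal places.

16.94

Var(total) = 816.26 + 451.847 = 1268.11.
True-score variance = 529.194 + 451.847 = 981.041, so reliability = 0.7736.
Error variance = 1268.11 − 981.041 = 287.066; SEM = √287.066 = 16.94.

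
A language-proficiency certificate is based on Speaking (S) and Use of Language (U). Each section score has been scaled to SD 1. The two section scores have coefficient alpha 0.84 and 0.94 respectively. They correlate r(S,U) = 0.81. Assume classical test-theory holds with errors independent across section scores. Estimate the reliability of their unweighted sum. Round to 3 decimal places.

Var(S+U) = 2 + 2·[0.81] = 2 + 1.62 = 3.62.
With uncorrelated errors the cross-covariances are all true-score covariance, so they carry over unchanged; only the diagonal terms shrink to ρᵢσᵢ².
True-score variance = [0.84 + 0.94] + 1.62 = 1.78 + 1.62 = 3.4.
Reliability = 3.4 / 3.62 = 0.939.

0.939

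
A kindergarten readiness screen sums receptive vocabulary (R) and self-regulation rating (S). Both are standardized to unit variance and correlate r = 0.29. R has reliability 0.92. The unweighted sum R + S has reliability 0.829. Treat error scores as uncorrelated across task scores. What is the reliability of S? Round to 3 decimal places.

0.639

Var(R+S) = 2 + 2·0.29 = 2.580.
True-score variance = ρ_R + ρ_S + 2·0.29, so 0.829 = (0.92 + ρ_S + 0.58) / 2.580.
ρ_S = 0.829·2.580 − 0.92 − 0.58 = 0.639.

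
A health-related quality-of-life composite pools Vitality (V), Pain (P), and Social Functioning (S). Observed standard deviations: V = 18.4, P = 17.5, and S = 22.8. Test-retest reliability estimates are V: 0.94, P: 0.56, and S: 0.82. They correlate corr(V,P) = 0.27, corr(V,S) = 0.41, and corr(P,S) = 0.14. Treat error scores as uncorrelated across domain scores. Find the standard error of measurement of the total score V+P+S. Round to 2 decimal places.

15.77

Var(total) = 1164.65 + 629.606 = 1794.26.
True-score variance = 916.015 + 629.606 = 1545.62, so reliability = 0.8614.
Error variance = 1794.26 − 1545.62 = 248.635; SEM = √248.635 = 15.77.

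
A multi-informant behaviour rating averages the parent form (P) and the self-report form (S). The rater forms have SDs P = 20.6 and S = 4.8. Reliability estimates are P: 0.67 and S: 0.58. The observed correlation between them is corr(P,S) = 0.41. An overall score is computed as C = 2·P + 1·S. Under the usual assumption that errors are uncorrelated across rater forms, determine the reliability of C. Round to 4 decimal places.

Var(C) = 2²·20.6² + 4.8² + 2·[2·20.6·4.8·0.41] = 1720.48 + 162.163 = 1882.64.
Under uncorrelated errors the observed covariances equal the true-score covariances, so only the own-variance terms attenuate.
True-score variance = [2²·20.6²·0.67 + 4.8²·0.58] + 162.163 = 1150.65 + 162.163 = 1312.81.
Reliability = 1312.81 / 1882.64 = 0.6973.

0.6973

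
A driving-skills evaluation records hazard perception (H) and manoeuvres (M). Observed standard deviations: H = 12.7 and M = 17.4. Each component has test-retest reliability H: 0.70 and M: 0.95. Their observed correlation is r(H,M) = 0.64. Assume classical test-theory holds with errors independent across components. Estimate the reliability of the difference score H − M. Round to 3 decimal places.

Var(H−M) = 12.7² + 17.4² − 2·12.7·17.4·0.64 = 464.05 − 282.854 = 181.196.
Under uncorrelated errors the observed covariances equal the true-score covariances, so only the own-variance terms attenuate.
True-score variance = [12.7²·0.70 + 17.4²·0.95] − 282.854 = 400.525 − 282.854 = 117.671.
Reliability = 117.671 / 181.196 = 0.649.

0.649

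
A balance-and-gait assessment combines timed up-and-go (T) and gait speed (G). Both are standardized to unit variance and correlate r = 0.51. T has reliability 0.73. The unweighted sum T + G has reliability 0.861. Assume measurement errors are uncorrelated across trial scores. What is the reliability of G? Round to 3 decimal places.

Var(T+G) = 2 + 2·0.51 = 3.020.
True-score variance = ρ_T + ρ_G + 2·0.51, so 0.861 = (0.73 + ρ_G + 1.02) / 3.020.
ρ_G = 0.861·3.020 − 0.73 − 1.02 = 0.850.

0.850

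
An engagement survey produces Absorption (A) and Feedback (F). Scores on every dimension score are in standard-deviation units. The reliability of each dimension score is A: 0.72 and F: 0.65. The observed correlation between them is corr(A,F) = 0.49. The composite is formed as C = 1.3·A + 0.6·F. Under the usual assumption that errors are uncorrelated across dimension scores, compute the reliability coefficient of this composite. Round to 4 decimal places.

Var(C) = 1.3² + 0.6² + 2·[0.78·0.49] = 2.05 + 0.7644 = 2.8144.
Under uncorrelated errors the observed covariances equal the true-score covariances, so only the own-variance terms attenuate.
True-score variance = [1.3²·0.72 + 0.6²·0.65] + 0.7644 = 1.4508 + 0.7644 = 2.2152.
Reliability = 2.2152 / 2.8144 = 0.7871.

0.7871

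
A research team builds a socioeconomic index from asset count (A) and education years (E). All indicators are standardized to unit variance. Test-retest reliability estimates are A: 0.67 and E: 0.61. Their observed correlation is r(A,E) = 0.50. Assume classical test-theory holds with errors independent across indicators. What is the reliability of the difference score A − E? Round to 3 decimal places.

0.280

Var(A−E) = 1 + 1 − 2·0.50 = 2 − 1 = 1.
With uncorrelated errors the cross-covariances are all true-score covariance, so they carry over unchanged; only the diagonal terms shrink to ρᵢσᵢ².
True-score variance = [0.67 + 0.61] − 1 = 1.28 − 1 = 0.28.
Reliability = 0.28 / 1 = 0.280.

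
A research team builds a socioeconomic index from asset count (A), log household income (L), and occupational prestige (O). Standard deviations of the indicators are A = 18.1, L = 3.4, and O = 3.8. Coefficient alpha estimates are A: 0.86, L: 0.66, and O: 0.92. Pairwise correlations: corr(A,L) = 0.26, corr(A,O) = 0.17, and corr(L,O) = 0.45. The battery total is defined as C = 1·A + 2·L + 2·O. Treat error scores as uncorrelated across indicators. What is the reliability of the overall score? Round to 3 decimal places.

Var(C) = 18.1² + 2²·3.4² + 2²·3.8² + 2·[2·18.1·3.4·0.26 + 2·18.1·3.8·0.17 + 4·3.4·3.8·0.45] = 431.61 + 157.284 = 588.894.
Because errors are independent across components, Cov(Tᵢ,Tⱼ) = Cov(Xᵢ,Xⱼ); the off-diagonal part of the true-score variance is the same as above.
True-score variance = [18.1²·0.86 + 2²·3.4²·0.66 + 2²·3.8²·0.92] + 157.284 = 365.402 + 157.284 = 522.686.
Reliability = 522.686 / 588.894 = 0.888.

0.888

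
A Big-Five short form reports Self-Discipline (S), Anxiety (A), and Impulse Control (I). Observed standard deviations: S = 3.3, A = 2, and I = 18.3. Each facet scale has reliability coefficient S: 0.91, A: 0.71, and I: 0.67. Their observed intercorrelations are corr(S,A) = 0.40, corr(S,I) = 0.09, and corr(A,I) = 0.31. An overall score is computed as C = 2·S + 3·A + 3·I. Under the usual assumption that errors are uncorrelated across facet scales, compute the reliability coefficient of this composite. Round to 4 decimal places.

Var(C) = 2²·3.3² + 3²·2² + 3²·18.3² + 2·[6·3.3·2·0.40 + 6·3.3·18.3·0.09 + 9·2·18.3·0.31] = 3093.57 + 301.129 = 3394.7.
Under uncorrelated errors the observed covariances equal the true-score covariances, so only the own-variance terms attenuate.
True-score variance = [2²·3.3²·0.91 + 3²·2²·0.71 + 3²·18.3²·0.67] + 301.129 = 2084.59 + 301.129 = 2385.72.
Reliability = 2385.72 / 3394.7 = 0.7028.

0.7028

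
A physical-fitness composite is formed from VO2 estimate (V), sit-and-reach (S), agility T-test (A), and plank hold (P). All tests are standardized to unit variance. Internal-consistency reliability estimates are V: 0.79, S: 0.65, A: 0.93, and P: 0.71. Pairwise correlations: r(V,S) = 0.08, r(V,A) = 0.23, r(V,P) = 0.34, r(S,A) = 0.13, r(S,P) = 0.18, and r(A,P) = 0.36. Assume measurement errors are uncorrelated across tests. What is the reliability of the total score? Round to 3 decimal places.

0.861

Var(V+S+A+P) = 4 + 2·[0.08 + 0.23 + 0.34 + 0.13 + 0.18 + 0.36] = 4 + 2.64 = 6.64.
Because errors are independent across components, Cov(Tᵢ,Tⱼ) = Cov(Xᵢ,Xⱼ); the off-diagonal part of the true-score variance is the same as above.
True-score variance = [0.79 + 0.65 + 0.93 + 0.71] + 2.64 = 3.08 + 2.64 = 5.72.
Reliability = 5.72 / 6.64 = 0.861.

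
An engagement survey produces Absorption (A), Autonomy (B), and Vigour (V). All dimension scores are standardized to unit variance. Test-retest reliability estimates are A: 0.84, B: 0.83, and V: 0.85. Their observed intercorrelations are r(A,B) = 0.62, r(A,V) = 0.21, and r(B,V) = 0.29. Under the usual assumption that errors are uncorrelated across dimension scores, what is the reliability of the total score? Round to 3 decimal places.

Var(A+B+V) = 3 + 2·[0.62 + 0.21 + 0.29] = 3 + 2.24 = 5.24.
Under uncorrelated errors the observed covariances equal the true-score covariances, so only the own-variance terms attenuate.
True-score variance = [0.84 + 0.83 + 0.85] + 2.24 = 2.52 + 2.24 = 4.76.
Reliability = 4.76 / 5.24 = 0.908.

0.908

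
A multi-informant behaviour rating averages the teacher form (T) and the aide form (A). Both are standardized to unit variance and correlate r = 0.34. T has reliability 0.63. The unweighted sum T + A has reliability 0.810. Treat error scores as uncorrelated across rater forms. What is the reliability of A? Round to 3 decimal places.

0.861

Var(T+A) = 2 + 2·0.34 = 2.680.
True-score variance = ρ_T + ρ_A + 2·0.34, so 0.810 = (0.63 + ρ_A + 0.68) / 2.680.
ρ_A = 0.810·2.680 − 0.63 − 0.68 = 0.861.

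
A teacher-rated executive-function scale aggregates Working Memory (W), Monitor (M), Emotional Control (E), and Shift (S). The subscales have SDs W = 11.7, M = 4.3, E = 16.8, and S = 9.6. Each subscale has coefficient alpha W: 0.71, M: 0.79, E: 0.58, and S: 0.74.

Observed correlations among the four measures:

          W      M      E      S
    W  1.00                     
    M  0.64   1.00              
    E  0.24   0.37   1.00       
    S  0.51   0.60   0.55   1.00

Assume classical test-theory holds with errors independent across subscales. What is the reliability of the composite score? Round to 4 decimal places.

Var(W+M+E+S) = 11.7² + 4.3² + 16.8² + 9.6² + 2·[11.7·4.3·0.64 + 11.7·16.8·0.24 + 11.7·9.6·0.51 + 4.3·16.8·0.37 + 4.3·9.6·0.60 + 16.8·9.6·0.55] = 529.78 + 553.714 = 1083.49.
Because errors are independent across components, Cov(Tᵢ,Tⱼ) = Cov(Xᵢ,Xⱼ); the off-diagonal part of the true-score variance is the same as above.
True-score variance = [11.7²·0.71 + 4.3²·0.79 + 16.8²·0.58 + 9.6²·0.74] + 553.714 = 343.697 + 553.714 = 897.41.
Reliability = 897.41 / 1083.49 = 0.8283.

0.8283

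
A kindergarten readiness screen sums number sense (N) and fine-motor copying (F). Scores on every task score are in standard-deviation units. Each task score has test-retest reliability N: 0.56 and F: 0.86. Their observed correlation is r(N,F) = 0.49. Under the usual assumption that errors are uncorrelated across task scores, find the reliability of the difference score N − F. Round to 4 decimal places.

Var(N−F) = 1 + 1 − 2·0.49 = 2 − 0.98 = 1.02.
Under uncorrelated errors the observed covariances equal the true-score covariances, so only the own-variance terms attenuate.
True-score variance = [0.56 + 0.86] − 0.98 = 1.42 − 0.98 = 0.44.
Reliability = 0.44 / 1.02 = 0.4314.

0.4314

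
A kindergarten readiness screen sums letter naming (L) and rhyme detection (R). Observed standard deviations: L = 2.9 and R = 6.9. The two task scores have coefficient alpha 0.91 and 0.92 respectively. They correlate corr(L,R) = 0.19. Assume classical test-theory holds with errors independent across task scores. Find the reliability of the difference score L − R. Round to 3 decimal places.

0.906

Var(L−R) = 2.9² + 6.9² − 2·2.9·6.9·0.19 = 56.02 − 7.6038 = 48.4162.
Under uncorrelated errors the observed covariances equal the true-score covariances, so only the own-variance terms attenuate.
True-score variance = [2.9²·0.91 + 6.9²·0.92] − 7.6038 = 51.4543 − 7.6038 = 43.8505.
Reliability = 43.8505 / 48.4162 = 0.906.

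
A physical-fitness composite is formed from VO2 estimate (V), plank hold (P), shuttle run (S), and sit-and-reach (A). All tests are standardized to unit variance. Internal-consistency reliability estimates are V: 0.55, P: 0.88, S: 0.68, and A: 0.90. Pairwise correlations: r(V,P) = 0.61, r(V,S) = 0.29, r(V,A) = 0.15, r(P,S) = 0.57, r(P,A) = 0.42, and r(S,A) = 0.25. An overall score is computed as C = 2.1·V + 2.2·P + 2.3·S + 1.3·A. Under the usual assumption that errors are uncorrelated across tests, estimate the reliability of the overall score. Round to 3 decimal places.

0.874

Var(C) = 2.1² + 2.2² + 2.3² + 1.3² + 2·[4.62·0.61 + 4.83·0.29 + 2.73·0.15 + 5.06·0.57 + 2.86·0.42 + 2.99·0.25] = 16.23 + 18.9226 = 35.1526.
Because errors are independent across components, Cov(Tᵢ,Tⱼ) = Cov(Xᵢ,Xⱼ); the off-diagonal part of the true-score variance is the same as above.
True-score variance = [2.1²·0.55 + 2.2²·0.88 + 2.3²·0.68 + 1.3²·0.90] + 18.9226 = 11.8029 + 18.9226 = 30.7255.
Reliability = 30.7255 / 35.1526 = 0.874.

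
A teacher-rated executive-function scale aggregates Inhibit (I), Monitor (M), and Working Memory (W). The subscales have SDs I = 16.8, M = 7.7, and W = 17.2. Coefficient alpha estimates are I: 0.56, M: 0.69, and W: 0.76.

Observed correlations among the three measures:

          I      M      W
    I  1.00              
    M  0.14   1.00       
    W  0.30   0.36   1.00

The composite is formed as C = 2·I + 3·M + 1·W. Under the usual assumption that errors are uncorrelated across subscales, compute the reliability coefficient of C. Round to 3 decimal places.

Var(C) = 2²·16.8² + 3²·7.7² + 17.2² + 2·[6·16.8·7.7·0.14 + 2·16.8·17.2·0.30 + 3·7.7·17.2·0.36] = 1958.41 + 850.147 = 2808.56.
With uncorrelated errors the cross-covariances are all true-score covariance, so they carry over unchanged; only the diagonal terms shrink to ρᵢσᵢ².
True-score variance = [2²·16.8²·0.56 + 3²·7.7²·0.69 + 17.2²·0.76] + 850.147 = 1225.25 + 850.147 = 2075.39.
Reliability = 2075.39 / 2808.56 = 0.739.

0.739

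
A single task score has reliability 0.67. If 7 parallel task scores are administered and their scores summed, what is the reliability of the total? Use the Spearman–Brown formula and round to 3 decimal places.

0.934

ρ_k = kρ / (1 + (k−1)ρ) = 7·0.67 / (1 + 6·0.67) = 4.690 / 5.020 = 0.934.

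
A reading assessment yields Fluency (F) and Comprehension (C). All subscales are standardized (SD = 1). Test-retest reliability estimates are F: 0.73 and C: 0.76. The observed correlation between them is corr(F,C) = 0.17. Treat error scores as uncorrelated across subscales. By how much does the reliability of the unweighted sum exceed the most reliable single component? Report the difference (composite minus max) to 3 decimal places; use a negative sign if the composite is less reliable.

Var(sum) = 2 + 0.34 = 2.34; true-score variance = 1.49 + 0.34 = 1.83; composite reliability = 0.7821.
Max component reliability = 0.7600.
Difference = 0.7821 − 0.7600 = 0.022.

0.022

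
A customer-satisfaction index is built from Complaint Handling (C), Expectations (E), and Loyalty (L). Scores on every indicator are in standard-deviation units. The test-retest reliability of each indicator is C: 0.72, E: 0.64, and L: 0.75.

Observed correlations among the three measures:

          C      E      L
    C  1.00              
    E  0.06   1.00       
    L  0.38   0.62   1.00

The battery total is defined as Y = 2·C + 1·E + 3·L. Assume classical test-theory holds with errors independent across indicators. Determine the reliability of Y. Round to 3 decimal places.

Var(Y) = 2² + 1 + 3² + 2·[2·0.06 + 6·0.38 + 3·0.62] = 14 + 8.52 = 22.52.
Under uncorrelated errors the observed covariances equal the true-score covariances, so only the own-variance terms attenuate.
True-score variance = [2²·0.72 + 0.64 + 3²·0.75] + 8.52 = 10.27 + 8.52 = 18.79.
Reliability = 18.79 / 22.52 = 0.834.

0.834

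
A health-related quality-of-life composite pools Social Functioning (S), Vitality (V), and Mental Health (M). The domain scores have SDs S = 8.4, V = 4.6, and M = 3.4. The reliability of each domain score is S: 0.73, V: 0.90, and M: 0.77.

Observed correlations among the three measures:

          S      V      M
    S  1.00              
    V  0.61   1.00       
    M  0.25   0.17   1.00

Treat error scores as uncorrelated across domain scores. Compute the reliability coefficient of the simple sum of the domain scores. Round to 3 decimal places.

0.860

Var(S+V+M) = 8.4² + 4.6² + 3.4² + 2·[8.4·4.6·0.61 + 8.4·3.4·0.25 + 4.6·3.4·0.17] = 103.28 + 66.7384 = 170.018.
Under uncorrelated errors the observed covariances equal the true-score covariances, so only the own-variance terms attenuate.
True-score variance = [8.4²·0.73 + 4.6²·0.90 + 3.4²·0.77] + 66.7384 = 79.454 + 66.7384 = 146.192.
Reliability = 146.192 / 170.018 = 0.860.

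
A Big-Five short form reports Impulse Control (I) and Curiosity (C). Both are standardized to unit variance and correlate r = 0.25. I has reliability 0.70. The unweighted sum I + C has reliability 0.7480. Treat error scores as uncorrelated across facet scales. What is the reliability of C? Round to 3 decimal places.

0.670

Var(I+C) = 2 + 2·0.25 = 2.500.
True-score variance = ρ_I + ρ_C + 2·0.25, so 0.7480 = (0.70 + ρ_C + 0.50) / 2.500.
ρ_C = 0.7480·2.500 − 0.70 − 0.50 = 0.670.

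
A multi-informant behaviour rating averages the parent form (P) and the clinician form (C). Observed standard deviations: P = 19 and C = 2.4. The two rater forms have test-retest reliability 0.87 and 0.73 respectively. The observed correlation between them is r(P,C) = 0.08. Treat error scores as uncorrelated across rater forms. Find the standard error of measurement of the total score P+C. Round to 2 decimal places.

6.96

Var(total) = 366.76 + 7.296 = 374.056.
True-score variance = 318.275 + 7.296 = 325.571, so reliability = 0.8704.
Error variance = 374.056 − 325.571 = 48.4852; SEM = √48.4852 = 6.96.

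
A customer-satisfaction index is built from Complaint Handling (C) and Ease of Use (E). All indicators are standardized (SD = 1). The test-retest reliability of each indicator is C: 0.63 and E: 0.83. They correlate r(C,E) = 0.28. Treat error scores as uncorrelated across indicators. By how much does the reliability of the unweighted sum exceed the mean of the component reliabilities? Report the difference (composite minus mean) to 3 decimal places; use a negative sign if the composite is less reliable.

0.059

Var(sum) = 2 + 0.56 = 2.56; true-score variance = 1.46 + 0.56 = 2.02; composite reliability = 0.7891.
Mean component reliability = 0.7300.
Difference = 0.7891 − 0.7300 = 0.059.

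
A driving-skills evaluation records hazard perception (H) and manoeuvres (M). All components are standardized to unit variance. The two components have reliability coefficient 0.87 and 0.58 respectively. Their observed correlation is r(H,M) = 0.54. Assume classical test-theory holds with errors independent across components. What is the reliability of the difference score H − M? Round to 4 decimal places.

0.4022

Var(H−M) = 1 + 1 − 2·0.54 = 2 − 1.08 = 0.92.
Under uncorrelated errors the observed covariances equal the true-score covariances, so only the own-variance terms attenuate.
True-score variance = [0.87 + 0.58] − 1.08 = 1.45 − 1.08 = 0.37.
Reliability = 0.37 / 0.92 = 0.4022.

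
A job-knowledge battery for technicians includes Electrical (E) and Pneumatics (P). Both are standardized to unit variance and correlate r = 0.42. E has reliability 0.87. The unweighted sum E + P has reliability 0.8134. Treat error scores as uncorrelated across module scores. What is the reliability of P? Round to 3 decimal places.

0.600

Var(E+P) = 2 + 2·0.42 = 2.840.
True-score variance = ρ_E + ρ_P + 2·0.42, so 0.8134 = (0.87 + ρ_P + 0.84) / 2.840.
ρ_P = 0.8134·2.840 − 0.87 − 0.84 = 0.600.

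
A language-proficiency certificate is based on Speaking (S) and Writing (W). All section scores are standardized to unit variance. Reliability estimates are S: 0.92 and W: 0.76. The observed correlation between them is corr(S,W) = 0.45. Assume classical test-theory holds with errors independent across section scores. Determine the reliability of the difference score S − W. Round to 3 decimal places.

Var(S−W) = 1 + 1 − 2·0.45 = 2 − 0.9 = 1.1.
Because errors are independent across components, Cov(Tᵢ,Tⱼ) = Cov(Xᵢ,Xⱼ); the off-diagonal part of the true-score variance is the same as above.
True-score variance = [0.92 + 0.76] − 0.9 = 1.68 − 0.9 = 0.78.
Reliability = 0.78 / 1.1 = 0.709.

0.709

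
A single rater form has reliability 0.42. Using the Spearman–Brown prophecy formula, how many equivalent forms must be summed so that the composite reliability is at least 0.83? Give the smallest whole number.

7

k ≥ ρ*(1−ρ₁)/(ρ₁(1−ρ*)) = 0.83·0.58 / (0.42·0.17) = 6.742.
Smallest integer k = 7.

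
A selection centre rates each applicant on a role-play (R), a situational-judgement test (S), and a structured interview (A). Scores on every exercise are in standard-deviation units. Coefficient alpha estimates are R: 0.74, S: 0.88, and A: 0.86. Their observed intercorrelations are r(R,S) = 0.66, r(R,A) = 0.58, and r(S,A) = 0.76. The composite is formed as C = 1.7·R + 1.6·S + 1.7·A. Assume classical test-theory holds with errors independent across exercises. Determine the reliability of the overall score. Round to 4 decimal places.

Var(C) = 1.7² + 1.6² + 1.7² + 2·[2.72·0.66 + 2.89·0.58 + 2.72·0.76] = 8.34 + 11.0772 = 19.4172.
With uncorrelated errors the cross-covariances are all true-score covariance, so they carry over unchanged; only the diagonal terms shrink to ρᵢσᵢ².
True-score variance = [1.7²·0.74 + 1.6²·0.88 + 1.7²·0.86] + 11.0772 = 6.8768 + 11.0772 = 17.954.
Reliability = 17.954 / 19.4172 = 0.9246.

0.9246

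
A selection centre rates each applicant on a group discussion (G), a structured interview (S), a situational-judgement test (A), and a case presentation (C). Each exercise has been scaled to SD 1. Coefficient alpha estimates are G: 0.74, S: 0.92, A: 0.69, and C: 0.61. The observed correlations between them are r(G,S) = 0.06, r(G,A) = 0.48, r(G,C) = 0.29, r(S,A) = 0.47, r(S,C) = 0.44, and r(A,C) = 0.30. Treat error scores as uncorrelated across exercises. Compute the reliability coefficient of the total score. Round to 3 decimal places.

Var(G+S+A+C) = 4 + 2·[0.06 + 0.48 + 0.29 + 0.47 + 0.44 + 0.30] = 4 + 4.08 = 8.08.
With uncorrelated errors the cross-covariances are all true-score covariance, so they carry over unchanged; only the diagonal terms shrink to ρᵢσᵢ².
True-score variance = [0.74 + 0.92 + 0.69 + 0.61] + 4.08 = 2.96 + 4.08 = 7.04.
Reliability = 7.04 / 8.08 = 0.871.

0.871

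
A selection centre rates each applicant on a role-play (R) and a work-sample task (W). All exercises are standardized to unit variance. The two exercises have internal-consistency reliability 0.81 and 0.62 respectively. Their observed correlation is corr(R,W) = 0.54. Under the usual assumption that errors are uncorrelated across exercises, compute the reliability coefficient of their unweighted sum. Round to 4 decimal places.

0.8149

Var(R+W) = 2 + 2·[0.54] = 2 + 1.08 = 3.08.
Because errors are independent across components, Cov(Tᵢ,Tⱼ) = Cov(Xᵢ,Xⱼ); the off-diagonal part of the true-score variance is the same as above.
True-score variance = [0.81 + 0.62] + 1.08 = 1.43 + 1.08 = 2.51.
Reliability = 2.51 / 3.08 = 0.8149.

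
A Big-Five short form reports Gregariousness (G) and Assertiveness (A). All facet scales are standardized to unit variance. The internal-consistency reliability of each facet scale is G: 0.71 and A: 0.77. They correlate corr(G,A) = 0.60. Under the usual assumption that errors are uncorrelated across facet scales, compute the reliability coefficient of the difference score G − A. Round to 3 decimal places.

0.350

Var(G−A) = 1 + 1 − 2·0.60 = 2 − 1.2 = 0.8.
Under uncorrelated errors the observed covariances equal the true-score covariances, so only the own-variance terms attenuate.
True-score variance = [0.71 + 0.77] − 1.2 = 1.48 − 1.2 = 0.28.
Reliability = 0.28 / 0.8 = 0.350.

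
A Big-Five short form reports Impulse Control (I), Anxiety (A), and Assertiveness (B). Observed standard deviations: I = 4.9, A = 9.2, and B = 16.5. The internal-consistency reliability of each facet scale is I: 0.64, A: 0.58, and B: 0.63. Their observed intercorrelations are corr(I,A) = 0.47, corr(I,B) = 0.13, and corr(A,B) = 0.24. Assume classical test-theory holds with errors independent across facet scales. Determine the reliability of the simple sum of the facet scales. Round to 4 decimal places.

0.7198

Var(I+A+B) = 4.9² + 9.2² + 16.5² + 2·[4.9·9.2·0.47 + 4.9·16.5·0.13 + 9.2·16.5·0.24] = 380.9 + 136.26 = 517.16.
Because errors are independent across components, Cov(Tᵢ,Tⱼ) = Cov(Xᵢ,Xⱼ); the off-diagonal part of the true-score variance is the same as above.
True-score variance = [4.9²·0.64 + 9.2²·0.58 + 16.5²·0.63] + 136.26 = 235.975 + 136.26 = 372.235.
Reliability = 372.235 / 517.16 = 0.7198.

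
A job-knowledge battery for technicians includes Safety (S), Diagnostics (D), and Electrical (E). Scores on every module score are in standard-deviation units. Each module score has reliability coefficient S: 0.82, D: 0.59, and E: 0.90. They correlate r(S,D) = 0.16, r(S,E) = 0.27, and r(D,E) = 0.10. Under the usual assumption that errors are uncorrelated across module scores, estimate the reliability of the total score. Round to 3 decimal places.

0.830

Var(S+D+E) = 3 + 2·[0.16 + 0.27 + 0.10] = 3 + 1.06 = 4.06.
With uncorrelated errors the cross-covariances are all true-score covariance, so they carry over unchanged; only the diagonal terms shrink to ρᵢσᵢ².
True-score variance = [0.82 + 0.59 + 0.90] + 1.06 = 2.31 + 1.06 = 3.37.
Reliability = 3.37 / 4.06 = 0.830.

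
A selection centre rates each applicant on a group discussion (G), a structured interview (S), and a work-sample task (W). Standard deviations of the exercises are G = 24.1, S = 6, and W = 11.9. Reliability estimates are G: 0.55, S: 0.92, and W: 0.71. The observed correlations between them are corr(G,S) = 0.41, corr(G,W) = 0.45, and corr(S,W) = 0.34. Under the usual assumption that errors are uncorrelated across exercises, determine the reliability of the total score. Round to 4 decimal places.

0.7421

Var(G+S+W) = 24.1² + 6² + 11.9² + 2·[24.1·6·0.41 + 24.1·11.9·0.45 + 6·11.9·0.34] = 758.42 + 425.235 = 1183.66.
Under uncorrelated errors the observed covariances equal the true-score covariances, so only the own-variance terms attenuate.
True-score variance = [24.1²·0.55 + 6²·0.92 + 11.9²·0.71] + 425.235 = 453.109 + 425.235 = 878.344.
Reliability = 878.344 / 1183.66 = 0.7421.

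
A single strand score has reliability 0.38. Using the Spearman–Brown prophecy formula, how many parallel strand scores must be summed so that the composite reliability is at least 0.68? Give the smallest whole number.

4

k ≥ ρ*(1−ρ₁)/(ρ₁(1−ρ*)) = 0.68·0.62 / (0.38·0.32) = 3.467.
Smallest integer k = 4.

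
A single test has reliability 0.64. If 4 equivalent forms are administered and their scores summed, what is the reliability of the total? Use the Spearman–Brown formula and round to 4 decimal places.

0.8767

ρ_k = kρ / (1 + (k−1)ρ) = 4·0.64 / (1 + 3·0.64) = 2.560 / 2.920 = 0.8767.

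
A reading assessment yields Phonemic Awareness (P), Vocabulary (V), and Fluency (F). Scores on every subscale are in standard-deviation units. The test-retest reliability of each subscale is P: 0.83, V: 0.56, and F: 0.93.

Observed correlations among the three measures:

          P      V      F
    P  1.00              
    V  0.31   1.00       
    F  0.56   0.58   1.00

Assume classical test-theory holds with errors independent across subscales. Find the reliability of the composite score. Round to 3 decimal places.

Var(P+V+F) = 3 + 2·[0.31 + 0.56 + 0.58] = 3 + 2.9 = 5.9.
Because errors are independent across components, Cov(Tᵢ,Tⱼ) = Cov(Xᵢ,Xⱼ); the off-diagonal part of the true-score variance is the same as above.
True-score variance = [0.83 + 0.56 + 0.93] + 2.9 = 2.32 + 2.9 = 5.22.
Reliability = 5.22 / 5.9 = 0.885.

0.885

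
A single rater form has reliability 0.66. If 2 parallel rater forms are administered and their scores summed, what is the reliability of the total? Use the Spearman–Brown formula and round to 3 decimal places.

ρ_k = kρ / (1 + (k−1)ρ) = 2·0.66 / (1 + 1·0.66) = 1.320 / 1.660 = 0.795.

0.795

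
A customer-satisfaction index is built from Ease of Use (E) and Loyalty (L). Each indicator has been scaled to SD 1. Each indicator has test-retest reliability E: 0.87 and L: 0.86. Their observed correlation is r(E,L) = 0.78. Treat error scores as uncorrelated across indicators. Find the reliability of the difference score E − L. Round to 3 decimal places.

0.386

Var(E−L) = 1 + 1 − 2·0.78 = 2 − 1.56 = 0.44.
With uncorrelated errors the cross-covariances are all true-score covariance, so they carry over unchanged; only the diagonal terms shrink to ρᵢσᵢ².
True-score variance = [0.87 + 0.86] − 1.56 = 1.73 − 1.56 = 0.17.
Reliability = 0.17 / 0.44 = 0.386.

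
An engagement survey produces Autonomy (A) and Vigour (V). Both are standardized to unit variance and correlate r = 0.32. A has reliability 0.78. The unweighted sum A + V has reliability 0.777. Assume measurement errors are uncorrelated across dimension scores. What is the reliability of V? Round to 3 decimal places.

Var(A+V) = 2 + 2·0.32 = 2.640.
True-score variance = ρ_A + ρ_V + 2·0.32, so 0.777 = (0.78 + ρ_V + 0.64) / 2.640.
ρ_V = 0.777·2.640 − 0.78 − 0.64 = 0.631.

0.631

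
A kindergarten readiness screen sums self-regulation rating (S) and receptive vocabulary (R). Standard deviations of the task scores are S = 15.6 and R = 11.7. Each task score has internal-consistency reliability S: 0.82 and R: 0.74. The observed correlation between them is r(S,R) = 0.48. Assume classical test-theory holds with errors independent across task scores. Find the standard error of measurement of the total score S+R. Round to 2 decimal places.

8.91

Var(total) = 380.25 + 175.219 = 555.469.
True-score variance = 300.854 + 175.219 = 476.073, so reliability = 0.8571.
Error variance = 555.469 − 476.073 = 79.3962; SEM = √79.3962 = 8.91.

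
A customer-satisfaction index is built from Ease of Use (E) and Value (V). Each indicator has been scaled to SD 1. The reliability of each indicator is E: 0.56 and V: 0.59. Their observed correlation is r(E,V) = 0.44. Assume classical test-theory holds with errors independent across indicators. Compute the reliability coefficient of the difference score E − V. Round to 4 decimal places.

0.2411

Var(E−V) = 1 + 1 − 2·0.44 = 2 − 0.88 = 1.12.
With uncorrelated errors the cross-covariances are all true-score covariance, so they carry over unchanged; only the diagonal terms shrink to ρᵢσᵢ².
True-score variance = [0.56 + 0.59] − 0.88 = 1.15 − 0.88 = 0.27.
Reliability = 0.27 / 1.12 = 0.2411.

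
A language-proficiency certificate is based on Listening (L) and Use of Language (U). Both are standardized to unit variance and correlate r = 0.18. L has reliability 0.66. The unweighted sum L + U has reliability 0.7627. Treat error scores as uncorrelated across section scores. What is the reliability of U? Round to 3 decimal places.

0.780

Var(L+U) = 2 + 2·0.18 = 2.360.
True-score variance = ρ_L + ρ_U + 2·0.18, so 0.7627 = (0.66 + ρ_U + 0.36) / 2.360.
ρ_U = 0.7627·2.360 − 0.66 − 0.36 = 0.780.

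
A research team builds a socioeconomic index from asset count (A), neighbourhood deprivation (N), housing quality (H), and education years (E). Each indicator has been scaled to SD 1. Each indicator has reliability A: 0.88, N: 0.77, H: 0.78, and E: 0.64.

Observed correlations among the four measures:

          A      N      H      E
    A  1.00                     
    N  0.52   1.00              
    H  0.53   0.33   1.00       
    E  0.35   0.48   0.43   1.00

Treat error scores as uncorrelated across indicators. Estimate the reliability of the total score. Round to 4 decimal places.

0.8998

Var(A+N+H+E) = 4 + 2·[0.52 + 0.53 + 0.35 + 0.33 + 0.48 + 0.43] = 4 + 5.28 = 9.28.
Because errors are independent across components, Cov(Tᵢ,Tⱼ) = Cov(Xᵢ,Xⱼ); the off-diagonal part of the true-score variance is the same as above.
True-score variance = [0.88 + 0.77 + 0.78 + 0.64] + 5.28 = 3.07 + 5.28 = 8.35.
Reliability = 8.35 / 9.28 = 0.8998.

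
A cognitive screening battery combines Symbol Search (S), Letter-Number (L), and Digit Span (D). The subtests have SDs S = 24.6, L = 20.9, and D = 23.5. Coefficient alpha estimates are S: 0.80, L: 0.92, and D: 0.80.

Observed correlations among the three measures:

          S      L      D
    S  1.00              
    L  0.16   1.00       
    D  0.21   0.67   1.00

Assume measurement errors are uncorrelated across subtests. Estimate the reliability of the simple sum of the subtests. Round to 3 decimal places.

Var(S+L+D) = 24.6² + 20.9² + 23.5² + 2·[24.6·20.9·0.16 + 24.6·23.5·0.21 + 20.9·23.5·0.67] = 1594.22 + 1065.47 = 2659.69.
Because errors are independent across components, Cov(Tᵢ,Tⱼ) = Cov(Xᵢ,Xⱼ); the off-diagonal part of the true-score variance is the same as above.
True-score variance = [24.6²·0.80 + 20.9²·0.92 + 23.5²·0.80] + 1065.47 = 1327.79 + 1065.47 = 2393.26.
Reliability = 2393.26 / 2659.69 = 0.900.

0.900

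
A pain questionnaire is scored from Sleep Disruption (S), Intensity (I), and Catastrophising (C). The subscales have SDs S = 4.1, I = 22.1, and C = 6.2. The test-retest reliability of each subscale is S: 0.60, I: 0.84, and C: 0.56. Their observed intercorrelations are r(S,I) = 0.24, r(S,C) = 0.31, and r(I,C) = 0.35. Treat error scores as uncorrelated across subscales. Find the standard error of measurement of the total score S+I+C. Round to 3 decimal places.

Var(total) = 543.66 + 155.167 = 698.827.
True-score variance = 441.877 + 155.167 = 597.044, so reliability = 0.8544.
Error variance = 698.827 − 597.044 = 101.783; SEM = √101.783 = 10.089.

10.089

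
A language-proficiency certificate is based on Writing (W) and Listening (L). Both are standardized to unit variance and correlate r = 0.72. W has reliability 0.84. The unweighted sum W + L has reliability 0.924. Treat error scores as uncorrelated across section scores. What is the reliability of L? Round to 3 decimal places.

Var(W+L) = 2 + 2·0.72 = 3.440.
True-score variance = ρ_W + ρ_L + 2·0.72, so 0.924 = (0.84 + ρ_L + 1.44) / 3.440.
ρ_L = 0.924·3.440 − 0.84 − 1.44 = 0.899.

0.899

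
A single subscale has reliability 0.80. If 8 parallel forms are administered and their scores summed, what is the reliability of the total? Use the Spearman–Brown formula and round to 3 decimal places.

ρ_k = kρ / (1 + (k−1)ρ) = 8·0.80 / (1 + 7·0.80) = 6.400 / 6.600 = 0.970.

0.970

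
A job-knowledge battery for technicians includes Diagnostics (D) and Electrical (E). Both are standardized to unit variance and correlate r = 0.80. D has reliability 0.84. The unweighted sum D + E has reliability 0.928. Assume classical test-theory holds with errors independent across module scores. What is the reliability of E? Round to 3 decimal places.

Var(D+E) = 2 + 2·0.80 = 3.600.
True-score variance = ρ_D + ρ_E + 2·0.80, so 0.928 = (0.84 + ρ_E + 1.60) / 3.600.
ρ_E = 0.928·3.600 − 0.84 − 1.60 = 0.901.

0.901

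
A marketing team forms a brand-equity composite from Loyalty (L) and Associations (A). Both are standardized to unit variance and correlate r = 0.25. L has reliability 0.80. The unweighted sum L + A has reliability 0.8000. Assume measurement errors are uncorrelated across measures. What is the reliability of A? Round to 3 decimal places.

Var(L+A) = 2 + 2·0.25 = 2.500.
True-score variance = ρ_L + ρ_A + 2·0.25, so 0.8000 = (0.80 + ρ_A + 0.50) / 2.500.
ρ_A = 0.8000·2.500 − 0.80 − 0.50 = 0.700.

0.700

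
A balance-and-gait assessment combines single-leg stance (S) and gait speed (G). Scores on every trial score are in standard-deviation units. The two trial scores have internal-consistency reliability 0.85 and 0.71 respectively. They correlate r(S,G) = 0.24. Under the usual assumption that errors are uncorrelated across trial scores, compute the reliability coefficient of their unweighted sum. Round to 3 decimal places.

0.823

Var(S+G) = 2 + 2·[0.24] = 2 + 0.48 = 2.48.
With uncorrelated errors the cross-covariances are all true-score covariance, so they carry over unchanged; only the diagonal terms shrink to ρᵢσᵢ².
True-score variance = [0.85 + 0.71] + 0.48 = 1.56 + 0.48 = 2.04.
Reliability = 2.04 / 2.48 = 0.823.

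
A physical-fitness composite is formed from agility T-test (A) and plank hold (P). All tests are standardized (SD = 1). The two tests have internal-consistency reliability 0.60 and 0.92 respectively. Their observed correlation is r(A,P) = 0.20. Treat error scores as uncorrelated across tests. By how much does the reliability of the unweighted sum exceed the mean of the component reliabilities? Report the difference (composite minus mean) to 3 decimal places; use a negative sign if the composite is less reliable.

Var(sum) = 2 + 0.4 = 2.4; true-score variance = 1.52 + 0.4 = 1.92; composite reliability = 0.8000.
Mean component reliability = 0.7600.
Difference = 0.8000 − 0.7600 = 0.040.

0.040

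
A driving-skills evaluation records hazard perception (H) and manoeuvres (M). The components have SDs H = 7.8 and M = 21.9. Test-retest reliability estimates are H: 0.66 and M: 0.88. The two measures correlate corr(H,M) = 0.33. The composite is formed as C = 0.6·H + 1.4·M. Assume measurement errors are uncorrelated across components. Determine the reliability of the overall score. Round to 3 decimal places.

Var(C) = 0.6²·7.8² + 1.4²·21.9² + 2·[0.84·7.8·21.9·0.33] = 961.938 + 94.7026 = 1056.64.
Under uncorrelated errors the observed covariances equal the true-score covariances, so only the own-variance terms attenuate.
True-score variance = [0.6²·7.8²·0.66 + 1.4²·21.9²·0.88] + 94.7026 = 841.687 + 94.7026 = 936.39.
Reliability = 936.39 / 1056.64 = 0.886.

0.886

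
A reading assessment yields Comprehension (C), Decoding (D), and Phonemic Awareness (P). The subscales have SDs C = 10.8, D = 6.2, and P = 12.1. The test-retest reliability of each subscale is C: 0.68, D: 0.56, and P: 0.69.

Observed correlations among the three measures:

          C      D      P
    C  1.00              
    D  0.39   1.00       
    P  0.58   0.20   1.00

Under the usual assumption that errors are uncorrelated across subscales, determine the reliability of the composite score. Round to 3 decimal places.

Var(C+D+P) = 10.8² + 6.2² + 12.1² + 2·[10.8·6.2·0.39 + 10.8·12.1·0.58 + 6.2·12.1·0.20] = 301.49 + 233.826 = 535.316.
Because errors are independent across components, Cov(Tᵢ,Tⱼ) = Cov(Xᵢ,Xⱼ); the off-diagonal part of the true-score variance is the same as above.
True-score variance = [10.8²·0.68 + 6.2²·0.56 + 12.1²·0.69] + 233.826 = 201.865 + 233.826 = 435.69.
Reliability = 435.69 / 535.316 = 0.814.

0.814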